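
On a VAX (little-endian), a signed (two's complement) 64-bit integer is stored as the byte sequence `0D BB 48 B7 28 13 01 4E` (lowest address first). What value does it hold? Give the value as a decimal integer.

In little-endian order the low byte comes first in memory.
Reassemble most-significant byte first: 4E 01 13 28 B7 48 BB 0D → 0x4E011328B748BB0D.
0x4E011328B748BB0D = 5620794875529706253.

5620794875529706253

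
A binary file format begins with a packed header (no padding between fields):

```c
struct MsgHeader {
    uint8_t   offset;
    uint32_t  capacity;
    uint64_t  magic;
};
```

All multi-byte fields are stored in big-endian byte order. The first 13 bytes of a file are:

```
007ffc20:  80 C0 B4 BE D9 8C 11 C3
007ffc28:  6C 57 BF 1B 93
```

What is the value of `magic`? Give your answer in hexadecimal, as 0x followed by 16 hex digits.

0x8C11C36C57BF1B93

`magic` follows `offset` (1 B), `capacity` (4 B), so it starts at offset 1 + 4 = 5 and occupies 8 bytes.
Bytes at offsets 5..12: 8C 11 C3 6C 57 BF 1B 93.
Big-endian: lowest address holds the most-significant byte.
The bytes are already most-significant first: 0x8C11C36C57BF1B93.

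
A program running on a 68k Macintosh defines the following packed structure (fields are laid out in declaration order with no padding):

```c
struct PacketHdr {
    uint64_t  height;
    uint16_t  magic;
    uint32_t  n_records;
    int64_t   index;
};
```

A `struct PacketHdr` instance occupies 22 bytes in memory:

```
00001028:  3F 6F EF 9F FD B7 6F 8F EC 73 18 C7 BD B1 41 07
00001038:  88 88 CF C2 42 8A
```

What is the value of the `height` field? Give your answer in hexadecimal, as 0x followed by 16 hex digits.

`height` is the first field, at byte offset 0, occupying 8 bytes.
Bytes at offsets 0..7: 3F 6F EF 9F FD B7 6F 8F.
In big-endian order the high byte comes first in memory.
The bytes are already most-significant first: 0x3F6FEF9FFDB76F8F.

0x3F6FEF9FFDB76F8F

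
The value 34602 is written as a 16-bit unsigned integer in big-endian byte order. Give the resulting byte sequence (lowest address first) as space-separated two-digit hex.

87 2A

34602 in hexadecimal, padded to 16 bits, is 0x872A.
Split into bytes (most-significant first): 87 2A.
Big-endian stores the most-significant byte at the lowest address.
So the memory order matches the most-significant-first order: 87 2A.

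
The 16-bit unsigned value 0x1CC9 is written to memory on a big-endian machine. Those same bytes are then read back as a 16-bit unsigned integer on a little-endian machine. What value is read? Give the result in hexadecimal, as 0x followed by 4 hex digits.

0xC91C

Stored big-endian, the bytes at ascending addresses are 1C C9.
Read back as little-endian, the first byte is least significant, giving 0xC91C.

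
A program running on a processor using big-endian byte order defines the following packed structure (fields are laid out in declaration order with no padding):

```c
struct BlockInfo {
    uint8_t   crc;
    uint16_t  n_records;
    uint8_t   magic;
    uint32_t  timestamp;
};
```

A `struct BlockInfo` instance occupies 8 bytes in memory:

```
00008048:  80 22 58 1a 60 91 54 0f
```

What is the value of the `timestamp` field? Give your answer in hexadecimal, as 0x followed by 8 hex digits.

`timestamp` follows `crc` (1 B), `n_records` (2 B), `magic` (1 B), so it starts at offset 1 + 2 + 1 = 4 and occupies 4 bytes.
Bytes at offsets 4..7: 60 91 54 0F.
Big-endian stores the most-significant byte at the lowest address.
The bytes are already most-significant first: 0x6091540F.

0x6091540F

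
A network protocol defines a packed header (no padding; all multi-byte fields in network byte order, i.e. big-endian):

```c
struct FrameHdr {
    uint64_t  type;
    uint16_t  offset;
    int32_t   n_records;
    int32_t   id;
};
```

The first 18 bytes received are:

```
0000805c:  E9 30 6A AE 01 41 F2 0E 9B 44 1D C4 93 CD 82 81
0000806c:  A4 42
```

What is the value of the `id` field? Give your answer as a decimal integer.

-2105433022

`id` follows `type` (8 B), `offset` (2 B), `n_records` (4 B), so it starts at offset 8 + 2 + 4 = 14 and occupies 4 bytes.
Bytes at offsets 14..17: 82 81 A4 42.
In big-endian order the high byte comes first in memory.
The bytes are already most-significant first: 0x8281A442.
Top bit is set, so as a signed 32-bit value this is 0x8281A442 − 2^32 = -2105433022.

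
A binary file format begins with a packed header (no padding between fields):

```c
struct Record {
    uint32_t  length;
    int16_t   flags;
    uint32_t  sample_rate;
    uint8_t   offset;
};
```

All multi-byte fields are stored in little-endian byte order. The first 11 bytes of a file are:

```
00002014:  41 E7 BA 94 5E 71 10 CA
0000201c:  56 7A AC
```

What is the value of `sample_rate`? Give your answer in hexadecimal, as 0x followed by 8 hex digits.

0x7A56CA10

`sample_rate` follows `length` (4 B), `flags` (2 B), so it starts at offset 4 + 2 = 6 and occupies 4 bytes.
Bytes at offsets 6..9: 10 CA 56 7A.
In little-endian order the low byte comes first in memory.
Reassemble most-significant byte first: 7A 56 CA 10 → 0x7A56CA10.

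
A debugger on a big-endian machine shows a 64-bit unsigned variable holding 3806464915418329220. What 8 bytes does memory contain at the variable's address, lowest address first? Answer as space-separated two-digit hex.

34 D3 47 AC 4D 7F 30 84

3806464915418329220 in hexadecimal, padded to 64 bits, is 0x34D347AC4D7F3084.
Split into bytes (most-significant first): 34 D3 47 AC 4D 7F 30 84.
In big-endian order the high byte comes first in memory.
So the memory order matches the most-significant-first order: 34 D3 47 AC 4D 7F 30 84.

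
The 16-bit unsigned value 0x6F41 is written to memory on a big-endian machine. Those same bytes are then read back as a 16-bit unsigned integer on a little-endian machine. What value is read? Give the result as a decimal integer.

Stored big-endian, the bytes at ascending addresses are 6F 41.
Read back as little-endian, the first byte is least significant, giving 0x416F.
0x416F = 16751.

16751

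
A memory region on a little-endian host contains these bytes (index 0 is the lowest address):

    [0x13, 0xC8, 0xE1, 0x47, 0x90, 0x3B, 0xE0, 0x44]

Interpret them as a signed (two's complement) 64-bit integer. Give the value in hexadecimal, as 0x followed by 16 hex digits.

In little-endian order the low byte comes first in memory.
Reassemble most-significant byte first: 44 E0 3B 90 47 E1 C8 13 → 0x44E03B9047E1C813.

0x44E03B9047E1C813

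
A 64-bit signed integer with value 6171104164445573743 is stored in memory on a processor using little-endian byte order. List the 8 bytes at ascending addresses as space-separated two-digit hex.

6171104164445573743 in hexadecimal, padded to 64 bits, is 0x55A42A8AA9B6526F.
Split into bytes (most-significant first): 55 A4 2A 8A A9 B6 52 6F.
Little-endian stores the least-significant byte at the lowest address.
So at ascending addresses the bytes are 6F 52 B6 A9 8A 2A A4 55.

6F 52 B6 A9 8A 2A A4 55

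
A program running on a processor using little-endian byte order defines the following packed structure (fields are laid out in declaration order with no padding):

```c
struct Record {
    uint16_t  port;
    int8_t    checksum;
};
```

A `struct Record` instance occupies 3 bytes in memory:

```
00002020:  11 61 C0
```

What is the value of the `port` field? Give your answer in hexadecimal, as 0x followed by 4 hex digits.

`port` is the first field, at byte offset 0, occupying 2 bytes.
Bytes at offsets 0..1: 11 61.
Little-endian: lowest address holds the least-significant byte.
Reassemble most-significant byte first: 61 11 → 0x6111.

0x6111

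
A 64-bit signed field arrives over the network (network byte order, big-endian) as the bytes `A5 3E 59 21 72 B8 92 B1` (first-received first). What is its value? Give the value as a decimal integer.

Big-endian stores the most-significant byte at the lowest address.
The bytes are already most-significant first: 0xA53E592172B892B1.
Top bit is set, so as a signed 64-bit value this is 0xA53E592172B892B1 − 2^64 = -6539691608701889871.

-6539691608701889871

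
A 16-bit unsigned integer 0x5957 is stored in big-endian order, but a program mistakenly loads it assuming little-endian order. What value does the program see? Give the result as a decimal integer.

22361

Stored big-endian, the bytes at ascending addresses are 59 57.
Read back as little-endian, the first byte is least significant, giving 0x5759.
0x5759 = 22361.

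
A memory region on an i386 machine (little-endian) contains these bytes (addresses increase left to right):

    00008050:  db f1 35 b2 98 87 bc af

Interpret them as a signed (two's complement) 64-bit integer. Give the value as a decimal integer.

-5783598731555900965

In little-endian order the low byte comes first in memory.
Reassemble most-significant byte first: AF BC 87 98 B2 35 F1 DB → 0xAFBC8798B235F1DB.
Top bit is set, so as a signed 64-bit value this is 0xAFBC8798B235F1DB − 2^64 = -5783598731555900965.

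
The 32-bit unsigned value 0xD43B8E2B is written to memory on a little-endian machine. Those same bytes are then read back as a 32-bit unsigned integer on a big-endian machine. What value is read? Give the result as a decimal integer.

730741716

Stored little-endian, the bytes at ascending addresses are 2B 8E 3B D4.
Read back as big-endian, the last byte is least significant, giving 0x2B8E3BD4.
0x2B8E3BD4 = 730741716.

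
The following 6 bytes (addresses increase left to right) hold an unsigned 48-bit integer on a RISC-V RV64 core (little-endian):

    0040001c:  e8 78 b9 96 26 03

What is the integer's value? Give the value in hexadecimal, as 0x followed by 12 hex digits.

Little-endian stores the least-significant byte at the lowest address.
Reassemble most-significant byte first: 03 26 96 B9 78 E8 → 0x032696B978E8.

0x032696B978E8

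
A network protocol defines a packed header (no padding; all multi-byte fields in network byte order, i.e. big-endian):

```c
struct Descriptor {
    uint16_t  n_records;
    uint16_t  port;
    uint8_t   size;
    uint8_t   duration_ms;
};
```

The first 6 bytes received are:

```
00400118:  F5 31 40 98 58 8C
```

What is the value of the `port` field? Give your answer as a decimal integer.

`port` follows `n_records` (2 bytes), so it starts at byte offset 2 and occupies 2 bytes.
Bytes at offsets 2..3: 40 98.
Big-endian stores the most-significant byte at the lowest address.
The bytes are already most-significant first: 0x4098.
0x4098 = 16536.

16536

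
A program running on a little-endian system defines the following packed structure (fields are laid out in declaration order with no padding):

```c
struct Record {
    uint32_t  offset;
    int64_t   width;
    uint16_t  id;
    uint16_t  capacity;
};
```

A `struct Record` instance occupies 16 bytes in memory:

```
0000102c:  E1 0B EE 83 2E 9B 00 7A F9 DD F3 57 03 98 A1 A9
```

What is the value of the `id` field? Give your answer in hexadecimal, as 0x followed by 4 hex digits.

`id` follows `offset` (4 B), `width` (8 B), so it starts at offset 4 + 8 = 12 and occupies 2 bytes.
Bytes at offsets 12..13: 03 98.
In little-endian order the low byte comes first in memory.
Reassemble most-significant byte first: 98 03 → 0x9803.

0x9803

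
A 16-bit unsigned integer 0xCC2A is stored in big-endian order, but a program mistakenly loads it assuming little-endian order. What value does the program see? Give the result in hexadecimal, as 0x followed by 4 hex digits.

Stored big-endian, the bytes at ascending addresses are CC 2A.
Read back as little-endian, the first byte is least significant, giving 0x2ACC.

0x2ACC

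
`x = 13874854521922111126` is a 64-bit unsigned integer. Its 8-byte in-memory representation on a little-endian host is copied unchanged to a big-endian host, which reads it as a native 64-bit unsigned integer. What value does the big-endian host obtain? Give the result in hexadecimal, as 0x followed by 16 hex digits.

0x96C663F1AC628DC0

13874854521922111126 in 64-bit hexadecimal is 0xC08D62ACF163C696.
Stored little-endian, the bytes at ascending addresses are 96 C6 63 F1 AC 62 8D C0.
Read back as big-endian, the last byte is least significant, giving 0x96C663F1AC628DC0.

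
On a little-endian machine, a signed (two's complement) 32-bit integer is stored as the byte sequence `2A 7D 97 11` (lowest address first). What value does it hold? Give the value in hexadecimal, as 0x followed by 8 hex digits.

Little-endian stores the least-significant byte at the lowest address.
Reassemble most-significant byte first: 11 97 7D 2A → 0x11977D2A.

0x11977D2A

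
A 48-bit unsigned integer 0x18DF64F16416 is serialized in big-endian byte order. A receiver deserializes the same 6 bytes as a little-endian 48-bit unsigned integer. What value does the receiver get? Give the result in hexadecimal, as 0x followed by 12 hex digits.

0x1664F164DF18

Stored big-endian, the bytes at ascending addresses are 18 DF 64 F1 64 16.
Read back as little-endian, the first byte is least significant, giving 0x1664F164DF18.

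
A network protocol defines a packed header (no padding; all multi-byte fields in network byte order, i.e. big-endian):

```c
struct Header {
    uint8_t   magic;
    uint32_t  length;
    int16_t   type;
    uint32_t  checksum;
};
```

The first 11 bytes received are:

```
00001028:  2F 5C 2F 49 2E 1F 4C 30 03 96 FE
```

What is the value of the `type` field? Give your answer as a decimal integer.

8012

`type` follows `magic` (1 B), `length` (4 B), so it starts at offset 1 + 4 = 5 and occupies 2 bytes.
Bytes at offsets 5..6: 1F 4C.
Big-endian stores the most-significant byte at the lowest address.
The bytes are already most-significant first: 0x1F4C.
0x1F4C = 8012.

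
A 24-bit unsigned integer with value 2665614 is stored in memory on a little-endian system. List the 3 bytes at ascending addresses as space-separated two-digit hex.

2665614 in hexadecimal, padded to 24 bits, is 0x28AC8E.
Split into bytes (most-significant first): 28 AC 8E.
Little-endian stores the least-significant byte at the lowest address.
So at ascending addresses the bytes are 8E AC 28.

8E AC 28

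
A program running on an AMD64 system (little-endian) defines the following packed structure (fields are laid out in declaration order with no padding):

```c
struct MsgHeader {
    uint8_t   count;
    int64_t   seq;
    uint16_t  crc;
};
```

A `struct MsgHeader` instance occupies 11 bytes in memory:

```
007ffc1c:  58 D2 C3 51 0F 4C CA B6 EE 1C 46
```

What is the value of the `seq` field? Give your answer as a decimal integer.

-1245585818898021422

`seq` follows `count` (1 byte), so it starts at byte offset 1 and occupies 8 bytes.
Bytes at offsets 1..8: D2 C3 51 0F 4C CA B6 EE.
In little-endian order the low byte comes first in memory.
Reassemble most-significant byte first: EE B6 CA 4C 0F 51 C3 D2 → 0xEEB6CA4C0F51C3D2.
Top bit is set, so as a signed 64-bit value this is 0xEEB6CA4C0F51C3D2 − 2^64 = -1245585818898021422.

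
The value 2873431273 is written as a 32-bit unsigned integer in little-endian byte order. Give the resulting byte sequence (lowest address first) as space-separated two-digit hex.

2873431273 in hexadecimal, padded to 32 bits, is 0xAB4514E9.
Split into bytes (most-significant first): AB 45 14 E9.
Little-endian: lowest address holds the least-significant byte.
So at ascending addresses the bytes are E9 14 45 AB.

E9 14 45 AB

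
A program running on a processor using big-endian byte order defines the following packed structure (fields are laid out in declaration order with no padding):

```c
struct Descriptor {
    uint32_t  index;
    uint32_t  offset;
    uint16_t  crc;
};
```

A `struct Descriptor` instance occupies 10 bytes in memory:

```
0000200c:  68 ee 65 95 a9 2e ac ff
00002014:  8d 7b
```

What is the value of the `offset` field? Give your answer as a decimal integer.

`offset` follows `index` (4 bytes), so it starts at byte offset 4 and occupies 4 bytes.
Bytes at offsets 4..7: A9 2E AC FF.
In big-endian order the high byte comes first in memory.
The bytes are already most-significant first: 0xA92EACFF.
0xA92EACFF = 2838408447.

2838408447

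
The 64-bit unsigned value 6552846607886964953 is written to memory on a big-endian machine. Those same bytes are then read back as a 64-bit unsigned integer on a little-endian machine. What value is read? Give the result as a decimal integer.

15697500436001189978

6552846607886964953 in 64-bit hexadecimal is 0x5AF063457AB9D8D9.
Stored big-endian, the bytes at ascending addresses are 5A F0 63 45 7A B9 D8 D9.
Read back as little-endian, the first byte is least significant, giving 0xD9D8B97A4563F05A.
0xD9D8B97A4563F05A = 15697500436001189978.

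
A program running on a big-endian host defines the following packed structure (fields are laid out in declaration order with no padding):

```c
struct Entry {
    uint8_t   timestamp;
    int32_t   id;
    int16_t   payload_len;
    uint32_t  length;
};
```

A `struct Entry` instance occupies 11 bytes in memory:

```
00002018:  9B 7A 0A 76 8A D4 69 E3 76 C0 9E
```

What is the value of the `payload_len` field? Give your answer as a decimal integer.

-11159

`payload_len` follows `timestamp` (1 B), `id` (4 B), so it starts at offset 1 + 4 = 5 and occupies 2 bytes.
Bytes at offsets 5..6: D4 69.
In big-endian order the high byte comes first in memory.
The bytes are already most-significant first: 0xD469.
Top bit is set, so as a signed 16-bit value this is 0xD469 − 2^16 = -11159.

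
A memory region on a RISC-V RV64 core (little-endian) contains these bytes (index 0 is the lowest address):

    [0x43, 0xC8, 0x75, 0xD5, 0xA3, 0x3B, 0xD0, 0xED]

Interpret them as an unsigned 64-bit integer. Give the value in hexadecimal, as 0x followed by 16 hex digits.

In little-endian order the low byte comes first in memory.
Reassemble most-significant byte first: ED D0 3B A3 D5 75 C8 43 → 0xEDD03BA3D575C843.

0xEDD03BA3D575C843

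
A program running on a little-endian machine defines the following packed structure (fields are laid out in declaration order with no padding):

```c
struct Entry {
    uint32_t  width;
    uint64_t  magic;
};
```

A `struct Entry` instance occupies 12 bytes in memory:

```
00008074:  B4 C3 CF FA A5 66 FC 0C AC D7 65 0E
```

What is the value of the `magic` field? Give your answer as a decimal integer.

`magic` follows `width` (4 bytes), so it starts at byte offset 4 and occupies 8 bytes.
Bytes at offsets 4..11: A5 66 FC 0C AC D7 65 0E.
Little-endian: lowest address holds the least-significant byte.
Reassemble most-significant byte first: 0E 65 D7 AC 0C FC 66 A5 → 0x0E65D7AC0CFC66A5.
0x0E65D7AC0CFC66A5 = 1037472423130982053.

1037472423130982053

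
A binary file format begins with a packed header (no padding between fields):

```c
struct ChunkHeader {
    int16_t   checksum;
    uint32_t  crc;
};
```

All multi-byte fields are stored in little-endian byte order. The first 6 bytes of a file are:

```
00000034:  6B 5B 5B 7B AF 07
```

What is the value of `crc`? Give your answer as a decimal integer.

`crc` follows `checksum` (2 bytes), so it starts at byte offset 2 and occupies 4 bytes.
Bytes at offsets 2..5: 5B 7B AF 07.
In little-endian order the low byte comes first in memory.
Reassemble most-significant byte first: 07 AF 7B 5B → 0x07AF7B5B.
0x07AF7B5B = 128940891.

128940891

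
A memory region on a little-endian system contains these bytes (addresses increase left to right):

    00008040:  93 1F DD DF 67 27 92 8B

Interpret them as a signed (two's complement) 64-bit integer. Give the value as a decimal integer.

-8389599828746887277

Little-endian stores the least-significant byte at the lowest address.
Reassemble most-significant byte first: 8B 92 27 67 DF DD 1F 93 → 0x8B922767DFDD1F93.
Top bit is set, so as a signed 64-bit value this is 0x8B922767DFDD1F93 − 2^64 = -8389599828746887277.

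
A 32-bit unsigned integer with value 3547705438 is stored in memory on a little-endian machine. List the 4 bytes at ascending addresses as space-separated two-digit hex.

3547705438 in hexadecimal, padded to 32 bits, is 0xD375B05E.
Split into bytes (most-significant first): D3 75 B0 5E.
Little-endian stores the least-significant byte at the lowest address.
So at ascending addresses the bytes are 5E B0 75 D3.

5E B0 75 D3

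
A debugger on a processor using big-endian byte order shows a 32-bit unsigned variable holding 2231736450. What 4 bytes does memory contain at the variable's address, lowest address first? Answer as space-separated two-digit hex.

85 05 98 82

2231736450 in hexadecimal, padded to 32 bits, is 0x85059882.
Split into bytes (most-significant first): 85 05 98 82.
Big-endian: lowest address holds the most-significant byte.
So the memory order matches the most-significant-first order: 85 05 98 82.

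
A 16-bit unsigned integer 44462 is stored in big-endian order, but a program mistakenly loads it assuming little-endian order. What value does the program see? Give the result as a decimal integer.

44717

44462 in 16-bit hexadecimal is 0xADAE.
Stored big-endian, the bytes at ascending addresses are AD AE.
Read back as little-endian, the first byte is least significant, giving 0xAEAD.
0xAEAD = 44717.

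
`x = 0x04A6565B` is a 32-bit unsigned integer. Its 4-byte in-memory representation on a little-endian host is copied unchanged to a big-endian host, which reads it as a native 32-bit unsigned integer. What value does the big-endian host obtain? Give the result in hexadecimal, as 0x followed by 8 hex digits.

0x5B56A604

Stored little-endian, the bytes at ascending addresses are 5B 56 A6 04.
Read back as big-endian, the last byte is least significant, giving 0x5B56A604.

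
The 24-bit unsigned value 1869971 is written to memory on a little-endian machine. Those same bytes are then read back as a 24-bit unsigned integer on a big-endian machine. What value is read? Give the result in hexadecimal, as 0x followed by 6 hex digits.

0x93881C

1869971 in 24-bit hexadecimal is 0x1C8893.
Stored little-endian, the bytes at ascending addresses are 93 88 1C.
Read back as big-endian, the last byte is least significant, giving 0x93881C.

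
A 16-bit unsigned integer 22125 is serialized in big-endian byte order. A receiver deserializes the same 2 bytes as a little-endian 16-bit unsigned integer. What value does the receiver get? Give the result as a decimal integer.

22125 in 16-bit hexadecimal is 0x566D.
Stored big-endian, the bytes at ascending addresses are 56 6D.
Read back as little-endian, the first byte is least significant, giving 0x6D56.
0x6D56 = 27990.

27990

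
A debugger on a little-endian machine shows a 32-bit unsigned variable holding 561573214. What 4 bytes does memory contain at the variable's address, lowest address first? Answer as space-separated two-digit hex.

5E ED 78 21

561573214 in hexadecimal, padded to 32 bits, is 0x2178ED5E.
Split into bytes (most-significant first): 21 78 ED 5E.
In little-endian order the low byte comes first in memory.
So at ascending addresses the bytes are 5E ED 78 21.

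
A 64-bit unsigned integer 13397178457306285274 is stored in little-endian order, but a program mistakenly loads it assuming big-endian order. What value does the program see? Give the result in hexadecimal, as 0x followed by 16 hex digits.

0xDAC4415CD356ECB9

13397178457306285274 in 64-bit hexadecimal is 0xB9EC56D35C41C4DA.
Stored little-endian, the bytes at ascending addresses are DA C4 41 5C D3 56 EC B9.
Read back as big-endian, the last byte is least significant, giving 0xDAC4415CD356ECB9.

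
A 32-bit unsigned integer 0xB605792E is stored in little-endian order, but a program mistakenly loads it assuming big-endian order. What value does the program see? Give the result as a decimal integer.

779683254

Stored little-endian, the bytes at ascending addresses are 2E 79 05 B6.
Read back as big-endian, the last byte is least significant, giving 0x2E7905B6.
0x2E7905B6 = 779683254.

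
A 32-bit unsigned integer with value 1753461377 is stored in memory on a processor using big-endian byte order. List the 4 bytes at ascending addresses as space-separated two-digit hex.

1753461377 in hexadecimal, padded to 32 bits, is 0x6883B281.
Split into bytes (most-significant first): 68 83 B2 81.
In big-endian order the high byte comes first in memory.
So the memory order matches the most-significant-first order: 68 83 B2 81.

68 83 B2 81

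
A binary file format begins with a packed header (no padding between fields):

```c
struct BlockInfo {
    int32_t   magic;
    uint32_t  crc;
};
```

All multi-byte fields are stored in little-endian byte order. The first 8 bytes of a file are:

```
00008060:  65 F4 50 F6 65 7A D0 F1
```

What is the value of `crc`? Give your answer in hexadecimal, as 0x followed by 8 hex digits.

`crc` follows `magic` (4 bytes), so it starts at byte offset 4 and occupies 4 bytes.
Bytes at offsets 4..7: 65 7A D0 F1.
Little-endian: lowest address holds the least-significant byte.
Reassemble most-significant byte first: F1 D0 7A 65 → 0xF1D07A65.

0xF1D07A65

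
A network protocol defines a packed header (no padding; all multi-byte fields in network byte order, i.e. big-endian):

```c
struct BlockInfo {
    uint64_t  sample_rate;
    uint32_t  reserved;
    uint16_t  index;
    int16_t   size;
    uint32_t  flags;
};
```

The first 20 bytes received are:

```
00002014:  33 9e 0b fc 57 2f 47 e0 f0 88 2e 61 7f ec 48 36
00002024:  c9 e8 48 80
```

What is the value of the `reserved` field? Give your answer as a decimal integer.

4035456609

`reserved` follows `sample_rate` (8 bytes), so it starts at byte offset 8 and occupies 4 bytes.
Bytes at offsets 8..11: F0 88 2E 61.
In big-endian order the high byte comes first in memory.
The bytes are already most-significant first: 0xF0882E61.
0xF0882E61 = 4035456609.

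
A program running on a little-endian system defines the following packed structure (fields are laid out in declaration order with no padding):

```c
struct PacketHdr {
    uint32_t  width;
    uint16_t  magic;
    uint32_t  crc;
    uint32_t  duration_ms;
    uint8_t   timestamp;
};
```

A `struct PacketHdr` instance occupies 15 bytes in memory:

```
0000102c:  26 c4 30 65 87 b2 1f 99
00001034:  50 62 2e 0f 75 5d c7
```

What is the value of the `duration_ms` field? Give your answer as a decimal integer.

`duration_ms` follows `width` (4 B), `magic` (2 B), `crc` (4 B), so it starts at offset 4 + 2 + 4 = 10 and occupies 4 bytes.
Bytes at offsets 10..13: 2E 0F 75 5D.
Little-endian stores the least-significant byte at the lowest address.
Reassemble most-significant byte first: 5D 75 0F 2E → 0x5D750F2E.
0x5D750F2E = 1567952686.

1567952686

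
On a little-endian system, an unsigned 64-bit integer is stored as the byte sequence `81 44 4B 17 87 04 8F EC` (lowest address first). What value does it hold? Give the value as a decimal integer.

17045848092878521473

Little-endian: lowest address holds the least-significant byte.
Reassemble most-significant byte first: EC 8F 04 87 17 4B 44 81 → 0xEC8F0487174B4481.
0xEC8F0487174B4481 = 17045848092878521473.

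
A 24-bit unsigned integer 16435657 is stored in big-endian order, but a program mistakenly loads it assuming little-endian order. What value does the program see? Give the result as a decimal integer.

16435657 in 24-bit hexadecimal is 0xFAC9C9.
Stored big-endian, the bytes at ascending addresses are FA C9 C9.
Read back as little-endian, the first byte is least significant, giving 0xC9C9FA.
0xC9C9FA = 13224442.

13224442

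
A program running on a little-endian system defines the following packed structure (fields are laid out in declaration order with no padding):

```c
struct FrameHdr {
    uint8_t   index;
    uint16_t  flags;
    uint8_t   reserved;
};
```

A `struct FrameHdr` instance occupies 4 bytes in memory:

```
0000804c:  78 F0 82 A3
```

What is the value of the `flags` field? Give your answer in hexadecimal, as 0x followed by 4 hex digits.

0x82F0

`flags` follows `index` (1 byte), so it starts at byte offset 1 and occupies 2 bytes.
Bytes at offsets 1..2: F0 82.
In little-endian order the low byte comes first in memory.
Reassemble most-significant byte first: 82 F0 → 0x82F0.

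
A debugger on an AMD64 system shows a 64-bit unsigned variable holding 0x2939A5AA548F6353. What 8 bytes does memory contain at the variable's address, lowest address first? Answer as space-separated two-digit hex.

Split into bytes (most-significant first): 29 39 A5 AA 54 8F 63 53.
Little-endian: lowest address holds the least-significant byte.
So at ascending addresses the bytes are 53 63 8F 54 AA A5 39 29.

53 63 8F 54 AA A5 39 29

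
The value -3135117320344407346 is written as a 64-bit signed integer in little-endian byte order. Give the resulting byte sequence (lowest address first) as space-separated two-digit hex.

Two's complement of -3135117320344407346 in 64 bits: 3135117320344407346 = 0x2B822C97A04D8D32; invert → 0xD47DD3685FB272CD; add 1 → 0xD47DD3685FB272CE.
Split into bytes (most-significant first): D4 7D D3 68 5F B2 72 CE.
Little-endian: lowest address holds the least-significant byte.
So at ascending addresses the bytes are CE 72 B2 5F 68 D3 7D D4.

CE 72 B2 5F 68 D3 7D D4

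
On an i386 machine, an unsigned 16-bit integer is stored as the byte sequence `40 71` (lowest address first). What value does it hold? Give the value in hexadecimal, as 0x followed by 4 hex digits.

0x7140

Little-endian: lowest address holds the least-significant byte.
Reassemble most-significant byte first: 71 40 → 0x7140.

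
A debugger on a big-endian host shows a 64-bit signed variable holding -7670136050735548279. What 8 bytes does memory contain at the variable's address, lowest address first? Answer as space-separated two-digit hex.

Two's complement of -7670136050735548279 in 64 bits: 7670136050735548279 = 0x6A71CC199B028777; invert → 0x958E33E664FD7888; add 1 → 0x958E33E664FD7889.
Split into bytes (most-significant first): 95 8E 33 E6 64 FD 78 89.
Big-endian stores the most-significant byte at the lowest address.
So the memory order matches the most-significant-first order: 95 8E 33 E6 64 FD 78 89.

95 8E 33 E6 64 FD 78 89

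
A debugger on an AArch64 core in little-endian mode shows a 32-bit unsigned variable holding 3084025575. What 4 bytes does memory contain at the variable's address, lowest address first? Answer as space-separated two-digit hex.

3084025575 in hexadecimal, padded to 32 bits, is 0xB7D27EE7.
Split into bytes (most-significant first): B7 D2 7E E7.
Little-endian: lowest address holds the least-significant byte.
So at ascending addresses the bytes are E7 7E D2 B7.

E7 7E D2 B7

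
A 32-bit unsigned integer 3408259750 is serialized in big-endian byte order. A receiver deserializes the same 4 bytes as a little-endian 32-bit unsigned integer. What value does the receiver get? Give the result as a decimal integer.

3408259750 in 32-bit hexadecimal is 0xCB25EAA6.
Stored big-endian, the bytes at ascending addresses are CB 25 EA A6.
Read back as little-endian, the first byte is least significant, giving 0xA6EA25CB.
0xA6EA25CB = 2800362955.

2800362955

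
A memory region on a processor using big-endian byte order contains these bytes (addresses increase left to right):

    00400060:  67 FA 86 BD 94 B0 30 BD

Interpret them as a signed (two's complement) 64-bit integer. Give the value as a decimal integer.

In big-endian order the high byte comes first in memory.
The bytes are already most-significant first: 0x67FA86BD94B030BD.
0x67FA86BD94B030BD = 7492449078885757117.

7492449078885757117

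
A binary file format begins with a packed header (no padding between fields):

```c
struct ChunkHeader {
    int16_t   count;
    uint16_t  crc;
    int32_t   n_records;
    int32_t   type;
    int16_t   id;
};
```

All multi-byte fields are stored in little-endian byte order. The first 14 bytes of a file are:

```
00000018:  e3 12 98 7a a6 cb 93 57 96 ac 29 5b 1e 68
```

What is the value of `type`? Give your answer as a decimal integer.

1529457814

`type` follows `count` (2 B), `crc` (2 B), `n_records` (4 B), so it starts at offset 2 + 2 + 4 = 8 and occupies 4 bytes.
Bytes at offsets 8..11: 96 AC 29 5B.
Little-endian stores the least-significant byte at the lowest address.
Reassemble most-significant byte first: 5B 29 AC 96 → 0x5B29AC96.
0x5B29AC96 = 1529457814.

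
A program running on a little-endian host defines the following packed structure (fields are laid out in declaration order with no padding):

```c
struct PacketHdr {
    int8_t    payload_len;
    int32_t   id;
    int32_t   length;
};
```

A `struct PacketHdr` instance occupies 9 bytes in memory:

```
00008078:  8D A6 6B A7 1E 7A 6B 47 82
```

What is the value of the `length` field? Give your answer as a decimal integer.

`length` follows `payload_len` (1 B), `id` (4 B), so it starts at offset 1 + 4 = 5 and occupies 4 bytes.
Bytes at offsets 5..8: 7A 6B 47 82.
In little-endian order the low byte comes first in memory.
Reassemble most-significant byte first: 82 47 6B 7A → 0x82476B7A.
Top bit is set, so as a signed 32-bit value this is 0x82476B7A − 2^32 = -2109248646.

-2109248646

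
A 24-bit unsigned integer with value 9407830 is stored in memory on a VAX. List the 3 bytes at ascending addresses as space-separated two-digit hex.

56 8D 8F

9407830 in hexadecimal, padded to 24 bits, is 0x8F8D56.
Split into bytes (most-significant first): 8F 8D 56.
Little-endian: lowest address holds the least-significant byte.
So at ascending addresses the bytes are 56 8D 8F.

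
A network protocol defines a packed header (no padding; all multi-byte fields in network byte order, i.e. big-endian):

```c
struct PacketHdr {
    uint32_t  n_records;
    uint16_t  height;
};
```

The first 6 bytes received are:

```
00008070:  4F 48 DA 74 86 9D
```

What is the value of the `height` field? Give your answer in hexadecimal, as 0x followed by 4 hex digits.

0x869D

`height` follows `n_records` (4 bytes), so it starts at byte offset 4 and occupies 2 bytes.
Bytes at offsets 4..5: 86 9D.
In big-endian order the high byte comes first in memory.
The bytes are already most-significant first: 0x869D.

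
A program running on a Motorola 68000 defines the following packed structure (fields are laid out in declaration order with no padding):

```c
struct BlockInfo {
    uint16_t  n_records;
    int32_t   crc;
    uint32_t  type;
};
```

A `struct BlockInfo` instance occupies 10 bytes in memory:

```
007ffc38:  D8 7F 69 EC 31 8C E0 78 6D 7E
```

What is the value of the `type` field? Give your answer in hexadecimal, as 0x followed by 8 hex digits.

0xE0786D7E

`type` follows `n_records` (2 B), `crc` (4 B), so it starts at offset 2 + 4 = 6 and occupies 4 bytes.
Bytes at offsets 6..9: E0 78 6D 7E.
Big-endian: lowest address holds the most-significant byte.
The bytes are already most-significant first: 0xE0786D7E.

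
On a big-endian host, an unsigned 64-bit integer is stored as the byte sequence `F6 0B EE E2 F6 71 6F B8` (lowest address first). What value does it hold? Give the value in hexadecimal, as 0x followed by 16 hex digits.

0xF60BEEE2F6716FB8

In big-endian order the high byte comes first in memory.
The bytes are already most-significant first: 0xF60BEEE2F6716FB8.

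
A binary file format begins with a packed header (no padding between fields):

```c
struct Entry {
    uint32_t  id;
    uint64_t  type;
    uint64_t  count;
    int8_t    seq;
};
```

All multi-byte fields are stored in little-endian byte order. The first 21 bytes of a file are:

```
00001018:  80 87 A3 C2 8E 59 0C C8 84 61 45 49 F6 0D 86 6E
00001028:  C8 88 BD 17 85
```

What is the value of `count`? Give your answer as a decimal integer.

`count` follows `id` (4 B), `type` (8 B), so it starts at offset 4 + 8 = 12 and occupies 8 bytes.
Bytes at offsets 12..19: F6 0D 86 6E C8 88 BD 17.
Little-endian stores the least-significant byte at the lowest address.
Reassemble most-significant byte first: 17 BD 88 C8 6E 86 0D F6 → 0x17BD88C86E860DF6.
0x17BD88C86E860DF6 = 1710673827899772406.

1710673827899772406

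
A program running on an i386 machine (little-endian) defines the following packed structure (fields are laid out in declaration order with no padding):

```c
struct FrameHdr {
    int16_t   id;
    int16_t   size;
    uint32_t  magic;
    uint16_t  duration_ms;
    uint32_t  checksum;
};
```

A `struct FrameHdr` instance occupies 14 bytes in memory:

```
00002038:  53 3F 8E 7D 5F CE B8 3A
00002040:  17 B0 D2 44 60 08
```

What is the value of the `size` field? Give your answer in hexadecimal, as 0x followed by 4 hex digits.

`size` follows `id` (2 bytes), so it starts at byte offset 2 and occupies 2 bytes.
Bytes at offsets 2..3: 8E 7D.
In little-endian order the low byte comes first in memory.
Reassemble most-significant byte first: 7D 8E → 0x7D8E.

0x7D8E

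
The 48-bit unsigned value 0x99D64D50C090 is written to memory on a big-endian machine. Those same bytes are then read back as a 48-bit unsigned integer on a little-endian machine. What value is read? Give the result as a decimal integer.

Stored big-endian, the bytes at ascending addresses are 99 D6 4D 50 C0 90.
Read back as little-endian, the first byte is least significant, giving 0x90C0504DD699.
0x90C0504DD699 = 159155655399065.

159155655399065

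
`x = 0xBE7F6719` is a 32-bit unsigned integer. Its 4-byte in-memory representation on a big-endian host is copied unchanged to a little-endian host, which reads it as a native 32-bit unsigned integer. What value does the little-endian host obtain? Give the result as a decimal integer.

426213310

Stored big-endian, the bytes at ascending addresses are BE 7F 67 19.
Read back as little-endian, the first byte is least significant, giving 0x19677FBE.
0x19677FBE = 426213310.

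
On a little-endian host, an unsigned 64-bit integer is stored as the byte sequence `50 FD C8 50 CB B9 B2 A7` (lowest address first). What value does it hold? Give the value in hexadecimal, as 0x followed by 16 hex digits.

0xA7B2B9CB50C8FD50

Little-endian stores the least-significant byte at the lowest address.
Reassemble most-significant byte first: A7 B2 B9 CB 50 C8 FD 50 → 0xA7B2B9CB50C8FD50.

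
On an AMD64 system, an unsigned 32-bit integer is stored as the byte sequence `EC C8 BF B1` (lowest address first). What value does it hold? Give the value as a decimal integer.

In little-endian order the low byte comes first in memory.
Reassemble most-significant byte first: B1 BF C8 EC → 0xB1BFC8EC.
0xB1BFC8EC = 2982136044.

2982136044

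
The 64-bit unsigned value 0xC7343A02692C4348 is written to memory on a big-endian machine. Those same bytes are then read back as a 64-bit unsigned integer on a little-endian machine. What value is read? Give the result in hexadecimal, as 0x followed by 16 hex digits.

0x48432C69023A34C7

Stored big-endian, the bytes at ascending addresses are C7 34 3A 02 69 2C 43 48.
Read back as little-endian, the first byte is least significant, giving 0x48432C69023A34C7.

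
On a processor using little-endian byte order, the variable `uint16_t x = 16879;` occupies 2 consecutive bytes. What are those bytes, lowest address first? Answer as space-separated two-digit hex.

EF 41

16879 in hexadecimal, padded to 16 bits, is 0x41EF.
Split into bytes (most-significant first): 41 EF.
In little-endian order the low byte comes first in memory.
So at ascending addresses the bytes are EF 41.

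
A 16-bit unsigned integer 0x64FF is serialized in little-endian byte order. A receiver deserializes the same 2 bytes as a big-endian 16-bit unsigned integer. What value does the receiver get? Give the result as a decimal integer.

65380

Stored little-endian, the bytes at ascending addresses are FF 64.
Read back as big-endian, the last byte is least significant, giving 0xFF64.
0xFF64 = 65380.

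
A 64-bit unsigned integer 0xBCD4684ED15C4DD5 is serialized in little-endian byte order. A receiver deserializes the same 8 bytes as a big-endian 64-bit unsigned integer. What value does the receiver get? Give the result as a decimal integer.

Stored little-endian, the bytes at ascending addresses are D5 4D 5C D1 4E 68 D4 BC.
Read back as big-endian, the last byte is least significant, giving 0xD54D5CD14E68D4BC.
0xD54D5CD14E68D4BC = 15370043157318784188.

15370043157318784188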